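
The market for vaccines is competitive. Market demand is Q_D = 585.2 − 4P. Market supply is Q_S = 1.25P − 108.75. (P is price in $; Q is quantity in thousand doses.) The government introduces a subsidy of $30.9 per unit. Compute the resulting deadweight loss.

In inverse form: demand P = 146.3 − 0.25Q, supply P = 87 + 0.8Q.
Competitive equilibrium: 146.3 − 0.25Q = 87 + 0.8Q → Q* = 56.4762, P* = 132.181.
The subsidy lowers effective supply by 30.9: P = 56.1 + 0.8Q.
New quantity: 146.3 − 0.25Q = 56.1 + 0.8Q → Q' = 85.9048.
Overproduction ΔQ = 85.9048 − 56.4762 = 29.4286; wedge = subsidy = 30.9.
Deadweight loss = ½ × 29.4286 × 30.9 = $454.67 thousand.

$454.67 thousand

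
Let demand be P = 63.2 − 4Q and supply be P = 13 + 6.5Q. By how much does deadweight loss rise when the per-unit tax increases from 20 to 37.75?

Competitive equilibrium: 63.2 − 4Q = 13 + 6.5Q → Q* = 4.781, P* = 44.0762.
For a per-unit tax t: ΔQ = t/10.5, so DWL = ½·t·(t/10.5) = t²/21.
At t = 20: DWL = 19.048. At t = 37.75: DWL = 67.86.
Increase = 67.86 − 19.048 = 48.81.

48.81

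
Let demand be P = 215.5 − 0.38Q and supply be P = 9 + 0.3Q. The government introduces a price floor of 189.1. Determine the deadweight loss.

18649.32

Competitive equilibrium: 215.5 − 0.38Q = 9 + 0.3Q → Q* = 303.6765, P* = 100.1029.
At the floor P = 189.1, quantity demanded = (215.5 − 189.1)/0.38 = 69.4737.
Sellers' marginal cost at Q' = 69.4737: 9 + 0.3·69.4737 = 29.8421.
ΔQ = 303.6765 − 69.4737 = 234.2028; wedge = 189.1 − 29.8421 = 159.2579.
Welfare loss = ½ × 234.2028 × 159.2579 = 18649.32.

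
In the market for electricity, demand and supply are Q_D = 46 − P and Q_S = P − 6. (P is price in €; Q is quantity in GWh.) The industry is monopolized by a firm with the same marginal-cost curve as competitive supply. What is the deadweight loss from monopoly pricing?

In inverse form: demand P = 46 − Q, supply P = 6 + Q.
Competitive equilibrium: 46 − Q = 6 + Q → Q* = 20, P* = 26.
Marginal revenue: MR = 46 − 2Q. Set MR = MC: 46 − 2Q = 6 + Q → Q_m = 13.3333.
Price P_m = 46 − 1·13.3333 = 32.6667; MC(Q_m) = 6 + 1·13.3333 = 19.3333.
Competitive Q* = 20, so ΔQ = 6.6667; wedge = 32.6667 − 19.3333 = 13.3334.
DWL = ½ × 6.6667 × 13.3334 = €44.44.

€44.44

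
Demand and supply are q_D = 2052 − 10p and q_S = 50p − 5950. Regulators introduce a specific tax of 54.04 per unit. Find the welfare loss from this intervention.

In inverse form: demand p = 205.2 − 0.1q, supply p = 119 + 0.02q.
Competitive equilibrium: 205.2 − 0.1q = 119 + 0.02q → q* = 718.3333, p* = 133.3667.
With the tax, the buyer price exceeds the seller price by 54.04: (205.2 − 0.1q) − (119 + 0.02q) = 54.04 → q' = 268.
Δq = 718.3333 − 268 = 450.3333; the wedge equals the tax, 54.04.
DWL = ½ × 450.3333 × 54.04 = 12168.01.

12168.01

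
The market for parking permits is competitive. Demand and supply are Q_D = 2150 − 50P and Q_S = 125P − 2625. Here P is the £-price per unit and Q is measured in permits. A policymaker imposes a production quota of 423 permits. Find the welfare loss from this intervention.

In inverse form: demand P = 43 − 0.02Q, supply P = 21 + 0.008Q.
Competitive equilibrium: 43 − 0.02Q = 21 + 0.008Q → Q* = 785.7143, P* = 27.2857.
At Q = 423: demand price = 43 − 0.02·423 = 34.54; supply price = 21 + 0.008·423 = 24.384.
ΔQ = 785.7143 − 423 = 362.7143; wedge = 34.54 − 24.384 = 10.156.
Welfare loss = ½ × 362.7143 × 10.156 = £1841.86.

£1841.86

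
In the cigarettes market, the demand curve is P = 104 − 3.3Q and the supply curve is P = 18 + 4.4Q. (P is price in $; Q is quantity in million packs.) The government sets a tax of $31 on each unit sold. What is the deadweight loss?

Competitive equilibrium: 104 − 3.3Q = 18 + 4.4Q → Q* = 11.1688, P* = 67.1429.
With the tax, the buyer price exceeds the seller price by 31: (104 − 3.3Q) − (18 + 4.4Q) = 31 → Q' = 7.1429.
ΔQ = 11.1688 − 7.1429 = 4.0259; the wedge equals the tax, 31.
The triangle = ½ × 4.0259 × 31 = $62.40 million.

$62.40 million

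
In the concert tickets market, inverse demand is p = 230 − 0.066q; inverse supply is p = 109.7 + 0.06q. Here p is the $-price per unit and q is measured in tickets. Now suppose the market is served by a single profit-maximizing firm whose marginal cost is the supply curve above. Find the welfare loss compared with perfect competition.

Competitive equilibrium: 230 − 0.066q = 109.7 + 0.06q → q* = 954.7619, p* = 166.98571.
Marginal revenue: MR = 230 − 0.132q. Set MR = MC: 230 − 0.132q = 109.7 + 0.06q → q_m = 626.5625.
Price p_m = 230 − 0.066·626.5625 = 188.64688; MC(q_m) = 109.7 + 0.06·626.5625 = 147.29375.
Competitive q* = 954.7619, so Δq = 328.1994; wedge = 188.64688 − 147.29375 = 41.35313.
The triangle = ½ × 328.1994 × 41.35313 = $6786.04.

$6786.04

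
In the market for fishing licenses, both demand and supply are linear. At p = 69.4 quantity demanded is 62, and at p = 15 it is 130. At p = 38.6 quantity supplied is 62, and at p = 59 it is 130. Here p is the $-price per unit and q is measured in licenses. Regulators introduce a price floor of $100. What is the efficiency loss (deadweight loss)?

$2413.98

Demand slope = (15 − 69.4)/(130 − 62) = −0.8, so p = 119 − 0.8q.
Supply slope = (59 − 38.6)/(130 − 62) = 0.3, so p = 20 + 0.3q.
Competitive equilibrium: 119 − 0.8q = 20 + 0.3q → q* = 90, p* = 47.
At the floor p = 100, quantity demanded = (119 − 100)/0.8 = 23.75.
Sellers' marginal cost at q' = 23.75: 20 + 0.3·23.75 = 27.125.
Δq = 90 − 23.75 = 66.25; wedge = 100 − 27.125 = 72.875.
Deadweight loss = ½ × 66.25 × 72.875 = $2413.98.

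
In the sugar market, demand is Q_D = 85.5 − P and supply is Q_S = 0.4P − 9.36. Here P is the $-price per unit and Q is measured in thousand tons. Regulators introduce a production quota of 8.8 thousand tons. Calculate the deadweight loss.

$139.96 thousand

In inverse form: demand P = 85.5 − Q, supply P = 23.4 + 2.5Q.
Competitive equilibrium: 85.5 − Q = 23.4 + 2.5Q → Q* = 17.7429, P* = 67.7571.
At Q = 8.8: demand price = 85.5 − 1·8.8 = 76.7; supply price = 23.4 + 2.5·8.8 = 45.4.
ΔQ = 17.7429 − 8.8 = 8.9429; wedge = 76.7 − 45.4 = 31.3.
Welfare loss = ½ × 8.9429 × 31.3 = $139.96 thousand.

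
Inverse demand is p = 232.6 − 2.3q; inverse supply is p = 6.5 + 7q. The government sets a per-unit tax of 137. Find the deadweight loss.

1009.09

Competitive equilibrium: 232.6 − 2.3q = 6.5 + 7q → q* = 24.3118, p* = 176.6828.
With the tax, the buyer price exceeds the seller price by 137: (232.6 − 2.3q) − (6.5 + 7q) = 137 → q' = 9.5806.
Δq = 24.3118 − 9.5806 = 14.7312; the wedge equals the tax, 137.
The triangle = ½ × 14.7312 × 137 = 1009.09.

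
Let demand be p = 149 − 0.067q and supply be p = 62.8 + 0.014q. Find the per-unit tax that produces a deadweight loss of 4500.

27

Competitive equilibrium: 149 − 0.067q = 62.8 + 0.014q → q* = 1064.1975, p* = 77.6988.
A tax t gives Δq = t/0.081 and wedge t, so DWL = t²/0.162.
t²/0.162 = 4500 → t² = 729 → t = 27.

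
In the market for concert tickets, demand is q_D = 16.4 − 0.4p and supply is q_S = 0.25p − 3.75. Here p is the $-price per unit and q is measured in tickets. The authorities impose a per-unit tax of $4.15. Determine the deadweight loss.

$1.32

In inverse form: demand p = 41 − 2.5q, supply p = 15 + 4q.
Competitive equilibrium: 41 − 2.5q = 15 + 4q → q* = 4, p* = 31.
With the tax, the buyer price exceeds the seller price by 4.15: (41 − 2.5q) − (15 + 4q) = 4.15 → q' = 3.3615.
Δq = 4 − 3.3615 = 0.6385; the wedge equals the tax, 4.15.
Welfare loss = ½ × 0.6385 × 4.15 = $1.32.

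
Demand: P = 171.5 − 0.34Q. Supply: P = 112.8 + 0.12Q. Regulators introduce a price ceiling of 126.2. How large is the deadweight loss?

58.45

Competitive equilibrium: 171.5 − 0.34Q = 112.8 + 0.12Q → Q* = 127.6087, P* = 128.113.
At the ceiling P = 126.2, quantity supplied = (126.2 − 112.8)/0.12 = 111.6667.
Willingness to pay at Q' = 111.6667: 171.5 − 0.34·111.6667 = 133.5333.
ΔQ = 127.6087 − 111.6667 = 15.942; wedge = 133.5333 − 126.2 = 7.3333.
Deadweight loss = ½ × 15.942 × 7.3333 = 58.45.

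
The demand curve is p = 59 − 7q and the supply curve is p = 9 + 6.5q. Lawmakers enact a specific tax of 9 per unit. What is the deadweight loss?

Competitive equilibrium: 59 − 7q = 9 + 6.5q → q* = 3.7037, p* = 33.0741.
With the tax, the buyer price exceeds the seller price by 9: (59 − 7q) − (9 + 6.5q) = 9 → q' = 3.037.
Δq = 3.7037 − 3.037 = 0.6667; the wedge equals the tax, 9.
Welfare loss = ½ × 0.6667 × 9 = 3.

3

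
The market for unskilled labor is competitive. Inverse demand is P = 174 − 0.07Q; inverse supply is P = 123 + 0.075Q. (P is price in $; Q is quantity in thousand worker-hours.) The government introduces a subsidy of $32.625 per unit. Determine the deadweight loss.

$3670.31 thousand

Competitive equilibrium: 174 − 0.07Q = 123 + 0.075Q → Q* = 351.7241, P* = 149.3793.
The subsidy lowers effective supply by 32.625: P = 90.375 + 0.075Q.
New quantity: 174 − 0.07Q = 90.375 + 0.075Q → Q' = 576.7241.
Overproduction ΔQ = 576.7241 − 351.7241 = 225; wedge = subsidy = 32.625.
Welfare loss = ½ × 225 × 32.625 = $3670.31 thousand.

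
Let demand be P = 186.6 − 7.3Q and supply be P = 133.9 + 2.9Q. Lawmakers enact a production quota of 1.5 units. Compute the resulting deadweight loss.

Competitive equilibrium: 186.6 − 7.3Q = 133.9 + 2.9Q → Q* = 5.1667, P* = 148.8833.
At Q = 1.5: demand price = 186.6 − 7.3·1.5 = 175.65; supply price = 133.9 + 2.9·1.5 = 138.25.
ΔQ = 5.1667 − 1.5 = 3.6667; wedge = 175.65 − 138.25 = 37.4.
Welfare loss = ½ × 3.6667 × 37.4 = 68.57.

68.57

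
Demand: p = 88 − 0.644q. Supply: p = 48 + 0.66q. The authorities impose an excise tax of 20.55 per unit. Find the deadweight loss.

Competitive equilibrium: 88 − 0.644q = 48 + 0.66q → q* = 30.6748, p* = 68.2454.
With the tax, the buyer price exceeds the seller price by 20.55: (88 − 0.644q) − (48 + 0.66q) = 20.55 → q' = 14.9156.
Δq = 30.6748 − 14.9156 = 15.7592; the wedge equals the tax, 20.55.
Deadweight loss = ½ × 15.7592 × 20.55 = 161.93.

161.93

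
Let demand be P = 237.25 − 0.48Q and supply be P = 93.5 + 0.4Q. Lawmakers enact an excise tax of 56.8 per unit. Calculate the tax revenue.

5612.23

Competitive equilibrium: 237.25 − 0.48Q = 93.5 + 0.4Q → Q* = 163.3523, P* = 158.8409.
With the tax, the buyer price exceeds the seller price by 56.8: (237.25 − 0.48Q) − (93.5 + 0.4Q) = 56.8 → Q' = 98.8068.
Tax revenue = 56.8 × 98.8068 = 5612.23.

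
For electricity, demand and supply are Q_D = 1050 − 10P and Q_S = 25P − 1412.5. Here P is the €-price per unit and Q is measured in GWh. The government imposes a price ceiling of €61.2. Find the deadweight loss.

€3668.58

In inverse form: demand P = 105 − 0.1Q, supply P = 56.5 + 0.04Q.
Competitive equilibrium: 105 − 0.1Q = 56.5 + 0.04Q → Q* = 346.4286, P* = 70.3571.
At the ceiling P = 61.2, quantity supplied = (61.2 − 56.5)/0.04 = 117.5.
Willingness to pay at Q' = 117.5: 105 − 0.1·117.5 = 93.25.
ΔQ = 346.4286 − 117.5 = 228.9286; wedge = 93.25 − 61.2 = 32.05.
Welfare loss = ½ × 228.9286 × 32.05 = €3668.58.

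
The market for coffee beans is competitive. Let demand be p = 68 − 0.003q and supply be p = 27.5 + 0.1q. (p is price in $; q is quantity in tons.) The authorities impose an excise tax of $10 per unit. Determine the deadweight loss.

Competitive equilibrium: 68 − 0.003q = 27.5 + 0.1q → q* = 393.2039, p* = 66.8204.
With the tax, the buyer price exceeds the seller price by 10: (68 − 0.003q) − (27.5 + 0.1q) = 10 → q' = 296.1165.
Δq = 393.2039 − 296.1165 = 97.0874; the wedge equals the tax, 10.
The triangle = ½ × 97.0874 × 10 = $485.44.

$485.44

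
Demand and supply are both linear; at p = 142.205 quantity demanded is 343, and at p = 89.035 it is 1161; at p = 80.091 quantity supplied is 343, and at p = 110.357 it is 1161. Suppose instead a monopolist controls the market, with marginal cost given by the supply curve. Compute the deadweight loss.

Demand slope = (89.035 − 142.205)/(1161 − 343) = −0.065, so p = 164.5 − 0.065q.
Supply slope = (110.357 − 80.091)/(1161 − 343) = 0.037, so p = 67.4 + 0.037q.
Competitive equilibrium: 164.5 − 0.065q = 67.4 + 0.037q → q* = 951.9608, p* = 102.6225.
Marginal revenue: MR = 164.5 − 0.13q. Set MR = MC: 164.5 − 0.13q = 67.4 + 0.037q → q_m = 581.4371.
Price p_m = 164.5 − 0.065·581.4371 = 126.7066; MC(q_m) = 67.4 + 0.037·581.4371 = 88.9132.
Competitive q* = 951.9608, so Δq = 370.5237; wedge = 126.7066 − 88.9132 = 37.7934.
DWL = ½ × 370.5237 × 37.7934 = 7001.68.

7001.68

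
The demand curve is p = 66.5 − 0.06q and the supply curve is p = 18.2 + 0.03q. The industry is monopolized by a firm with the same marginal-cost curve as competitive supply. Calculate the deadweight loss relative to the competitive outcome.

Competitive equilibrium: 66.5 − 0.06q = 18.2 + 0.03q → q* = 536.6667, p* = 34.3.
Marginal revenue: MR = 66.5 − 0.12q. Set MR = MC: 66.5 − 0.12q = 18.2 + 0.03q → q_m = 322.
Price p_m = 66.5 − 0.06·322 = 47.18; MC(q_m) = 18.2 + 0.03·322 = 27.86.
Competitive q* = 536.6667, so Δq = 214.6667; wedge = 47.18 − 27.86 = 19.32.
DWL = ½ × 214.6667 × 19.32 = 2073.68.

2073.68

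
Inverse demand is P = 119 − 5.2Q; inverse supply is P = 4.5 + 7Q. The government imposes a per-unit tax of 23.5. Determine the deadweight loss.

22.63

Competitive equilibrium: 119 − 5.2Q = 4.5 + 7Q → Q* = 9.3852, P* = 70.1967.
With the tax, the buyer price exceeds the seller price by 23.5: (119 − 5.2Q) − (4.5 + 7Q) = 23.5 → Q' = 7.459.
ΔQ = 9.3852 − 7.459 = 1.9262; the wedge equals the tax, 23.5.
The triangle = ½ × 1.9262 × 23.5 = 22.63.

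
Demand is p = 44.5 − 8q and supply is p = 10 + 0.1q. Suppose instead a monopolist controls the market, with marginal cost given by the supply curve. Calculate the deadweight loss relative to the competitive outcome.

18.14

Competitive equilibrium: 44.5 − 8q = 10 + 0.1q → q* = 4.2593, p* = 10.4259.
Marginal revenue: MR = 44.5 − 16q. Set MR = MC: 44.5 − 16q = 10 + 0.1q → q_m = 2.1429.
Price p_m = 44.5 − 8·2.1429 = 27.3568; MC(q_m) = 10 + 0.1·2.1429 = 10.2143.
Competitive q* = 4.2593, so Δq = 2.1164; wedge = 27.3568 − 10.2143 = 17.1425.
Welfare loss = ½ × 2.1164 × 17.1425 = 18.14.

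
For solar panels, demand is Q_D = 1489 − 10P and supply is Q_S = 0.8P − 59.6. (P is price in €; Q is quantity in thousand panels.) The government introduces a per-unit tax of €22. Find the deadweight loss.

€179.26 thousand

In inverse form: demand P = 148.9 − 0.1Q, supply P = 74.5 + 1.25Q.
Competitive equilibrium: 148.9 − 0.1Q = 74.5 + 1.25Q → Q* = 55.1111, P* = 143.3889.
With the tax, the buyer price exceeds the seller price by 22: (148.9 − 0.1Q) − (74.5 + 1.25Q) = 22 → Q' = 38.8148.
ΔQ = 55.1111 − 38.8148 = 16.2963; the wedge equals the tax, 22.
Welfare loss = ½ × 16.2963 × 22 = €179.26 thousand.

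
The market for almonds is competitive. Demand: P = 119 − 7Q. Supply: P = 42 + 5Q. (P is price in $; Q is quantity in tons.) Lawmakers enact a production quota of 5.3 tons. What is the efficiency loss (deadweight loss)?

Competitive equilibrium: 119 − 7Q = 42 + 5Q → Q* = 6.4167, P* = 74.0833.
At Q = 5.3: demand price = 119 − 7·5.3 = 81.9; supply price = 42 + 5·5.3 = 68.5.
ΔQ = 6.4167 − 5.3 = 1.1167; wedge = 81.9 − 68.5 = 13.4.
DWL = ½ × 1.1167 × 13.4 = $7.48.

$7.48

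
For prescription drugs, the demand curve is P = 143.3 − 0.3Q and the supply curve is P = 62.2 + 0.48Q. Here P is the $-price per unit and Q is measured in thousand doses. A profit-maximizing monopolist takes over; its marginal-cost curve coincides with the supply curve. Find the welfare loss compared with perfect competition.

$325.32 thousand

Competitive equilibrium: 143.3 − 0.3Q = 62.2 + 0.48Q → Q* = 103.9744, P* = 112.1077.
Marginal revenue: MR = 143.3 − 0.6Q. Set MR = MC: 143.3 − 0.6Q = 62.2 + 0.48Q → Q_m = 75.0926.
Price P_m = 143.3 − 0.3·75.0926 = 120.7722; MC(Q_m) = 62.2 + 0.48·75.0926 = 98.2444.
Competitive Q* = 103.9744, so ΔQ = 28.8818; wedge = 120.7722 − 98.2444 = 22.5278.
The triangle = ½ × 28.8818 × 22.5278 = $325.32 thousand.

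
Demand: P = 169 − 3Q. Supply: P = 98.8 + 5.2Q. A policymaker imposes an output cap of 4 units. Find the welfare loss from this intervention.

85.29

Competitive equilibrium: 169 − 3Q = 98.8 + 5.2Q → Q* = 8.561, P* = 143.3171.
At Q = 4: demand price = 169 − 3·4 = 157; supply price = 98.8 + 5.2·4 = 119.6.
ΔQ = 8.561 − 4 = 4.561; wedge = 157 − 119.6 = 37.4.
Welfare loss = ½ × 4.561 × 37.4 = 85.29.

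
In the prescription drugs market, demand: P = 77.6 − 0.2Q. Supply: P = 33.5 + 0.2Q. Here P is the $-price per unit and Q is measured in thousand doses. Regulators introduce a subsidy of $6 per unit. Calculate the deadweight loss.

$45 thousand

Competitive equilibrium: 77.6 − 0.2Q = 33.5 + 0.2Q → Q* = 110.25, P* = 55.55.
The subsidy lowers effective supply by 6: P = 27.5 + 0.2Q.
New quantity: 77.6 − 0.2Q = 27.5 + 0.2Q → Q' = 125.25.
Overproduction ΔQ = 125.25 − 110.25 = 15; wedge = subsidy = 6.
The triangle = ½ × 15 × 6 = $45 thousand.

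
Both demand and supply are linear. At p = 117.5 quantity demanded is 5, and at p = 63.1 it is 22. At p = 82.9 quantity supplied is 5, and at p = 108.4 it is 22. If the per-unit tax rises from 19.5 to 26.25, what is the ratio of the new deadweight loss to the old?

1.812

Demand slope = (63.1 − 117.5)/(22 − 5) = −3.2, so p = 133.5 − 3.2q.
Supply slope = (108.4 − 82.9)/(22 − 5) = 1.5, so p = 75.4 + 1.5q.
Competitive equilibrium: 133.5 − 3.2q = 75.4 + 1.5q → q* = 12.3617, p* = 93.9426.
For a per-unit tax t: Δq = t/4.7, so DWL = ½·t·(t/4.7) = t²/9.4.
At t = 19.5: DWL = 40.452. At t = 26.25: DWL = 73.305.
Ratio = (26.25/19.5)² = 1.812.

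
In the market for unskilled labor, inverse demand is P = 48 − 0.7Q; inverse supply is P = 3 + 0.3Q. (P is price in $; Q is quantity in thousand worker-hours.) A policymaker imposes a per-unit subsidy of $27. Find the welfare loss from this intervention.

$364.50 thousand

Competitive equilibrium: 48 − 0.7Q = 3 + 0.3Q → Q* = 45, P* = 16.5.
The subsidy lowers effective supply by 27: P = 0.3Q − 24.
New quantity: 48 − 0.7Q = 0.3Q − 24 → Q' = 72.
Overproduction ΔQ = 72 − 45 = 27; wedge = subsidy = 27.
Welfare loss = ½ × 27 × 27 = $364.50 thousand.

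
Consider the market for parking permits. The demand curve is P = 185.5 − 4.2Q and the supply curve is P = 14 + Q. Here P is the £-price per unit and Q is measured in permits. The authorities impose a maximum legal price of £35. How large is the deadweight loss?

£373.20

Competitive equilibrium: 185.5 − 4.2Q = 14 + Q → Q* = 32.9808, P* = 46.9808.
At the ceiling P = 35, quantity supplied = (35 − 14)/1 = 21.
Willingness to pay at Q' = 21: 185.5 − 4.2·21 = 97.3.
ΔQ = 32.9808 − 21 = 11.9808; wedge = 97.3 − 35 = 62.3.
Welfare loss = ½ × 11.9808 × 62.3 = £373.20.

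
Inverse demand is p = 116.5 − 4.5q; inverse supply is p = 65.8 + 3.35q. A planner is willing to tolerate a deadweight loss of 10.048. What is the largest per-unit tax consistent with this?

12.56

Competitive equilibrium: 116.5 − 4.5q = 65.8 + 3.35q → q* = 6.4586, p* = 87.4363.
A tax t gives Δq = t/7.85 and wedge t, so DWL = t²/15.7.
t²/15.7 = 10.048 → t² = 157.7536 → t = 12.56.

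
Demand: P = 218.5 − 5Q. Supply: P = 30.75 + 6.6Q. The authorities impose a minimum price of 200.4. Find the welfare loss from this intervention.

Competitive equilibrium: 218.5 − 5Q = 30.75 + 6.6Q → Q* = 16.1853, P* = 137.5733.
At the floor P = 200.4, quantity demanded = (218.5 − 200.4)/5 = 3.62.
Sellers' marginal cost at Q' = 3.62: 30.75 + 6.6·3.62 = 54.642.
ΔQ = 16.1853 − 3.62 = 12.5653; wedge = 200.4 − 54.642 = 145.758.
Deadweight loss = ½ × 12.5653 × 145.758 = 915.75.

915.75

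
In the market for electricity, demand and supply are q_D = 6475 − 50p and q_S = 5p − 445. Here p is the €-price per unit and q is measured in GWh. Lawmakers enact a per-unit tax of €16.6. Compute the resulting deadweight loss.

In inverse form: demand p = 129.5 − 0.02q, supply p = 89 + 0.2q.
Competitive equilibrium: 129.5 − 0.02q = 89 + 0.2q → q* = 184.0909, p* = 125.8182.
With the tax, the buyer price exceeds the seller price by 16.6: (129.5 − 0.02q) − (89 + 0.2q) = 16.6 → q' = 108.6364.
Δq = 184.0909 − 108.6364 = 75.4545; the wedge equals the tax, 16.6.
Deadweight loss = ½ × 75.4545 × 16.6 = €626.27.

€626.27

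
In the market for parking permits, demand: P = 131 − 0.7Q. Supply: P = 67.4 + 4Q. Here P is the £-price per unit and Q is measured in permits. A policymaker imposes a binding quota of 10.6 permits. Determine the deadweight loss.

£20.20

Competitive equilibrium: 131 − 0.7Q = 67.4 + 4Q → Q* = 13.5319, P* = 121.5277.
At Q = 10.6: demand price = 131 − 0.7·10.6 = 123.58; supply price = 67.4 + 4·10.6 = 109.8.
ΔQ = 13.5319 − 10.6 = 2.9319; wedge = 123.58 − 109.8 = 13.78.
The triangle = ½ × 2.9319 × 13.78 = £20.20.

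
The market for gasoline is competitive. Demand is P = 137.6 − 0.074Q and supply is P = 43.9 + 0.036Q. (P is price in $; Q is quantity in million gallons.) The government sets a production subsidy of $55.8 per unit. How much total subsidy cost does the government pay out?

Competitive equilibrium: 137.6 − 0.074Q = 43.9 + 0.036Q → Q* = 851.8182, P* = 74.5655.
The subsidy lowers effective supply by 55.8: P = 0.036Q − 11.9.
New quantity: 137.6 − 0.074Q = 0.036Q − 11.9 → Q' = 1359.0909.
Total subsidy cost = 55.8 × 1359.0909 = $75837.27 million.

$75837.27 million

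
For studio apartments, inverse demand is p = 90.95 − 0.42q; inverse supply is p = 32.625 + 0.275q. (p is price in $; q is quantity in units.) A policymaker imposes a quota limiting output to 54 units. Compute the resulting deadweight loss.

$311.10

Competitive equilibrium: 90.95 − 0.42q = 32.625 + 0.275q → q* = 83.9209, p* = 55.7032.
At q = 54: demand price = 90.95 − 0.42·54 = 68.27; supply price = 32.625 + 0.275·54 = 47.475.
Δq = 83.9209 − 54 = 29.9209; wedge = 68.27 − 47.475 = 20.795.
The triangle = ½ × 29.9209 × 20.795 = $311.10.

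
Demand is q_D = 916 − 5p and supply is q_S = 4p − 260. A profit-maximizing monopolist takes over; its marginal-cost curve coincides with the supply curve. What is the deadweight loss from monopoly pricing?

In inverse form: demand p = 183.2 − 0.2q, supply p = 65 + 0.25q.
Competitive equilibrium: 183.2 − 0.2q = 65 + 0.25q → q* = 262.6667, p* = 130.6667.
Marginal revenue: MR = 183.2 − 0.4q. Set MR = MC: 183.2 − 0.4q = 65 + 0.25q → q_m = 181.8462.
Price p_m = 183.2 − 0.2·181.8462 = 146.8308; MC(q_m) = 65 + 0.25·181.8462 = 110.4616.
Competitive q* = 262.6667, so Δq = 80.8205; wedge = 146.8308 − 110.4616 = 36.3692.
Deadweight loss = ½ × 80.8205 × 36.3692 = 1469.69.

1469.69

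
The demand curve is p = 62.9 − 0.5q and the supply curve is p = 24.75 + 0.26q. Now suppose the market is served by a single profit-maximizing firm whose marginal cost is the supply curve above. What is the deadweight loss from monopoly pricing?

150.78

Competitive equilibrium: 62.9 − 0.5q = 24.75 + 0.26q → q* = 50.1974, p* = 37.8013.
Marginal revenue: MR = 62.9 − q. Set MR = MC: 62.9 − q = 24.75 + 0.26q → q_m = 30.2778.
Price p_m = 62.9 − 0.5·30.2778 = 47.7611; MC(q_m) = 24.75 + 0.26·30.2778 = 32.6222.
Competitive q* = 50.1974, so Δq = 19.9196; wedge = 47.7611 − 32.6222 = 15.1389.
The triangle = ½ × 19.9196 × 15.1389 = 150.78.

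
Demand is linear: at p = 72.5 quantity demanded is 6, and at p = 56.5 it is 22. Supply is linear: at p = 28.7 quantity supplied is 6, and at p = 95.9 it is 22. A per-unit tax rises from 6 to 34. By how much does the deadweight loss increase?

Demand slope = (56.5 − 72.5)/(22 − 6) = −1, so p = 78.5 − q.
Supply slope = (95.9 − 28.7)/(22 − 6) = 4.2, so p = 3.5 + 4.2q.
Competitive equilibrium: 78.5 − q = 3.5 + 4.2q → q* = 14.4231, p* = 64.0769.
For a per-unit tax t: Δq = t/5.2, so DWL = ½·t·(t/5.2) = t²/10.4.
At t = 6: DWL = 3.462. At t = 34: DWL = 111.154.
Increase = 111.154 − 3.462 = 107.69.

107.69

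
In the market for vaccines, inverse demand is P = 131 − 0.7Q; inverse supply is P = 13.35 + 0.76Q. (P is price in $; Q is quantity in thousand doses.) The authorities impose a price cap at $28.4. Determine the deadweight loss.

Competitive equilibrium: 131 − 0.7Q = 13.35 + 0.76Q → Q* = 80.58219, P* = 74.59247.
At the ceiling P = 28.4, quantity supplied = (28.4 − 13.35)/0.76 = 19.80263.
Willingness to pay at Q' = 19.80263: 131 − 0.7·19.80263 = 117.13816.
ΔQ = 80.58219 − 19.80263 = 60.77956; wedge = 117.13816 − 28.4 = 88.73816.
DWL = ½ × 60.77956 × 88.73816 = $2696.73 thousand.

$2696.73 thousand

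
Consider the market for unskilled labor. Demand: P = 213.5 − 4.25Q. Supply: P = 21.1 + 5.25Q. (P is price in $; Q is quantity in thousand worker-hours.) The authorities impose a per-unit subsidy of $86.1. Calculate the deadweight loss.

Competitive equilibrium: 213.5 − 4.25Q = 21.1 + 5.25Q → Q* = 20.2526, P* = 127.4263.
The subsidy lowers effective supply by 86.1: P = 5.25Q − 65.
New quantity: 213.5 − 4.25Q = 5.25Q − 65 → Q' = 29.3158.
Overproduction ΔQ = 29.3158 − 20.2526 = 9.0632; wedge = subsidy = 86.1.
Welfare loss = ½ × 9.0632 × 86.1 = $390.17 thousand.

$390.17 thousand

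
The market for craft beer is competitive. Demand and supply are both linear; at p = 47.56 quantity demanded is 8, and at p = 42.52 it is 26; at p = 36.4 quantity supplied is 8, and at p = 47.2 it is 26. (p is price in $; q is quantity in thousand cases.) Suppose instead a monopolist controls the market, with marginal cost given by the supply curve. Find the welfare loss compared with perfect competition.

Demand slope = (42.52 − 47.56)/(26 − 8) = −0.28, so p = 49.8 − 0.28q.
Supply slope = (47.2 − 36.4)/(26 − 8) = 0.6, so p = 31.6 + 0.6q.
Competitive equilibrium: 49.8 − 0.28q = 31.6 + 0.6q → q* = 20.6818, p* = 44.0091.
Marginal revenue: MR = 49.8 − 0.56q. Set MR = MC: 49.8 − 0.56q = 31.6 + 0.6q → q_m = 15.6897.
Price p_m = 49.8 − 0.28·15.6897 = 45.4069; MC(q_m) = 31.6 + 0.6·15.6897 = 41.0138.
Competitive q* = 20.6818, so Δq = 4.9921; wedge = 45.4069 − 41.0138 = 4.3931.
Deadweight loss = ½ × 4.9921 × 4.3931 = $10.97 thousand.

$10.97 thousand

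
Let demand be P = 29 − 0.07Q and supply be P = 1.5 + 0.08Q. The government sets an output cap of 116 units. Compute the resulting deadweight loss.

340.03

Competitive equilibrium: 29 − 0.07Q = 1.5 + 0.08Q → Q* = 183.3333, P* = 16.1667.
At Q = 116: demand price = 29 − 0.07·116 = 20.88; supply price = 1.5 + 0.08·116 = 10.78.
ΔQ = 183.3333 − 116 = 67.3333; wedge = 20.88 − 10.78 = 10.1.
Welfare loss = ½ × 67.3333 × 10.1 = 340.03.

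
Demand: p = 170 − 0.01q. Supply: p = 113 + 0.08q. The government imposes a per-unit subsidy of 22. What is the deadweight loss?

Competitive equilibrium: 170 − 0.01q = 113 + 0.08q → q* = 633.3333, p* = 163.6667.
The subsidy lowers effective supply by 22: p = 91 + 0.08q.
New quantity: 170 − 0.01q = 91 + 0.08q → q' = 877.7778.
Overproduction Δq = 877.7778 − 633.3333 = 244.4445; wedge = subsidy = 22.
The triangle = ½ × 244.4445 × 22 = 2688.89.

2688.89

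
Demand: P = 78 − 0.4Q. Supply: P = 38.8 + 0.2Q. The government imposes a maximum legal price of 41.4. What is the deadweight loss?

Competitive equilibrium: 78 − 0.4Q = 38.8 + 0.2Q → Q* = 65.3333, P* = 51.8667.
At the ceiling P = 41.4, quantity supplied = (41.4 − 38.8)/0.2 = 13.
Willingness to pay at Q' = 13: 78 − 0.4·13 = 72.8.
ΔQ = 65.3333 − 13 = 52.3333; wedge = 72.8 − 41.4 = 31.4.
The triangle = ½ × 52.3333 × 31.4 = 821.63.

821.63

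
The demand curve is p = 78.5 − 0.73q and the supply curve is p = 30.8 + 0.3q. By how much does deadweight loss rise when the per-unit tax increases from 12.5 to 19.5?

Competitive equilibrium: 78.5 − 0.73q = 30.8 + 0.3q → q* = 46.3107, p* = 44.6932.
For a per-unit tax t: Δq = t/1.03, so DWL = ½·t·(t/1.03) = t²/2.06.
At t = 12.5: DWL = 75.85. At t = 19.5: DWL = 184.587.
Increase = 184.587 − 75.85 = 108.74.

108.74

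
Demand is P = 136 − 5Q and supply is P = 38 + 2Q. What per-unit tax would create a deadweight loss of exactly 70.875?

31.5

Competitive equilibrium: 136 − 5Q = 38 + 2Q → Q* = 14, P* = 66.
A tax t gives ΔQ = t/7 and wedge t, so DWL = t²/14.
t²/14 = 70.875 → t² = 992.25 → t = 31.5.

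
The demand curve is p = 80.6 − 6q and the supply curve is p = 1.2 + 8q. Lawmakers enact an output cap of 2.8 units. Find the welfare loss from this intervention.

57.72

Competitive equilibrium: 80.6 − 6q = 1.2 + 8q → q* = 5.6714, p* = 46.5714.
At q = 2.8: demand price = 80.6 − 6·2.8 = 63.8; supply price = 1.2 + 8·2.8 = 23.6.
Δq = 5.6714 − 2.8 = 2.8714; wedge = 63.8 − 23.6 = 40.2.
Deadweight loss = ½ × 2.8714 × 40.2 = 57.72.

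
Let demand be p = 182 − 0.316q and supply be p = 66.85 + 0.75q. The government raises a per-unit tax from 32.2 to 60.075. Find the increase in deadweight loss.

1206.46

Competitive equilibrium: 182 − 0.316q = 66.85 + 0.75q → q* = 108.0206, p* = 147.8655.
For a per-unit tax t: Δq = t/1.066, so DWL = ½·t·(t/1.066) = t²/2.132.
At t = 32.2: DWL = 486.323. At t = 60.075: DWL = 1692.779.
Increase = 1692.779 − 486.323 = 1206.46.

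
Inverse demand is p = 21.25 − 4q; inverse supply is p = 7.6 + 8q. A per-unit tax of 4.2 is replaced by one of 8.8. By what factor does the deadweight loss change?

4.390

Competitive equilibrium: 21.25 − 4q = 7.6 + 8q → q* = 1.1375, p* = 16.7.
For a per-unit tax t: Δq = t/12, so DWL = ½·t·(t/12) = t²/24.
At t = 4.2: DWL = 0.735. At t = 8.8: DWL = 3.227.
Ratio = (8.8/4.2)² = 4.390.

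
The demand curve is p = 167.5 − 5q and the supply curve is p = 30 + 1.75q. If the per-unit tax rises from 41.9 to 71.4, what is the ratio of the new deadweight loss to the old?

Competitive equilibrium: 167.5 − 5q = 30 + 1.75q → q* = 20.3704, p* = 65.6481.
For a per-unit tax t: Δq = t/6.75, so DWL = ½·t·(t/6.75) = t²/13.5.
At t = 41.9: DWL = 130.045. At t = 71.4: DWL = 377.627.
Ratio = (71.4/41.9)² = 2.904.

2.904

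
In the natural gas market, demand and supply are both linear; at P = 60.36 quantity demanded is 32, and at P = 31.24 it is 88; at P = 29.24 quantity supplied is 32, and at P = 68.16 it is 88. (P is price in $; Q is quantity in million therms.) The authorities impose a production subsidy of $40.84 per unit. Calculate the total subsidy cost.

Demand slope = (31.24 − 60.36)/(88 − 32) = −0.52, so P = 77 − 0.52Q.
Supply slope = (68.16 − 29.24)/(88 − 32) = 0.695, so P = 7 + 0.695Q.
Competitive equilibrium: 77 − 0.52Q = 7 + 0.695Q → Q* = 57.6132, P* = 47.0412.
The subsidy lowers effective supply by 40.84: P = 0.695Q − 33.84.
New quantity: 77 − 0.52Q = 0.695Q − 33.84 → Q' = 91.2263.
Total subsidy cost = 40.84 × 91.2263 = $3725.68 million.

$3725.68 million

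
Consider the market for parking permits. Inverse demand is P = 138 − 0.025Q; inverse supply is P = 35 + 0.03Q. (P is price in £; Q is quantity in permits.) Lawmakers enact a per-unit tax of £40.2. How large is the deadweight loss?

£14691.27

Competitive equilibrium: 138 − 0.025Q = 35 + 0.03Q → Q* = 1872.7273, P* = 91.1818.
With the tax, the buyer price exceeds the seller price by 40.2: (138 − 0.025Q) − (35 + 0.03Q) = 40.2 → Q' = 1141.8182.
ΔQ = 1872.7273 − 1141.8182 = 730.9091; the wedge equals the tax, 40.2.
Deadweight loss = ½ × 730.9091 × 40.2 = £14691.27.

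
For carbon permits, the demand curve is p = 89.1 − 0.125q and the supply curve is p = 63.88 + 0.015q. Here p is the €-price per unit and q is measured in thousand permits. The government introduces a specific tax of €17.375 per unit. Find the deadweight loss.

Competitive equilibrium: 89.1 − 0.125q = 63.88 + 0.015q → q* = 180.1429, p* = 66.5821.
With the tax, the buyer price exceeds the seller price by 17.375: (89.1 − 0.125q) − (63.88 + 0.015q) = 17.375 → q' = 56.0357.
Δq = 180.1429 − 56.0357 = 124.1072; the wedge equals the tax, 17.375.
Welfare loss = ½ × 124.1072 × 17.375 = €1078.18 thousand.

€1078.18 thousand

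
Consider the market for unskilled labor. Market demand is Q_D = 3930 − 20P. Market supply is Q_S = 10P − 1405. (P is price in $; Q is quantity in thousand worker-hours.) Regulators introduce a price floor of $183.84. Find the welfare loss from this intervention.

$1082.40 thousand

In inverse form: demand P = 196.5 − 0.05Q, supply P = 140.5 + 0.1Q.
Competitive equilibrium: 196.5 − 0.05Q = 140.5 + 0.1Q → Q* = 373.3333, P* = 177.8333.
At the floor P = 183.84, quantity demanded = (196.5 − 183.84)/0.05 = 253.2.
Sellers' marginal cost at Q' = 253.2: 140.5 + 0.1·253.2 = 165.82.
ΔQ = 373.3333 − 253.2 = 120.1333; wedge = 183.84 − 165.82 = 18.02.
Welfare loss = ½ × 120.1333 × 18.02 = $1082.40 thousand.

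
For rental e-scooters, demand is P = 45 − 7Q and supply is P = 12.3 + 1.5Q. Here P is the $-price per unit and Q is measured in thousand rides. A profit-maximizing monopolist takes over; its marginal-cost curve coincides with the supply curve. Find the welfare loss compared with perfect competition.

Competitive equilibrium: 45 − 7Q = 12.3 + 1.5Q → Q* = 3.8471, P* = 18.0706.
Marginal revenue: MR = 45 − 14Q. Set MR = MC: 45 − 14Q = 12.3 + 1.5Q → Q_m = 2.1097.
Price P_m = 45 − 7·2.1097 = 30.2321; MC(Q_m) = 12.3 + 1.5·2.1097 = 15.4646.
Competitive Q* = 3.8471, so ΔQ = 1.7374; wedge = 30.2321 − 15.4646 = 14.7675.
The triangle = ½ × 1.7374 × 14.7675 = $12.83 thousand.

$12.83 thousand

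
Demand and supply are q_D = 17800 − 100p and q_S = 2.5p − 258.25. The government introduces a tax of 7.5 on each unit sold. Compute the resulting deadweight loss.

68.60

In inverse form: demand p = 178 − 0.01q, supply p = 103.3 + 0.4q.
Competitive equilibrium: 178 − 0.01q = 103.3 + 0.4q → q* = 182.1951, p* = 176.178.
With the tax, the buyer price exceeds the seller price by 7.5: (178 − 0.01q) − (103.3 + 0.4q) = 7.5 → q' = 163.9024.
Δq = 182.1951 − 163.9024 = 18.2927; the wedge equals the tax, 7.5.
DWL = ½ × 18.2927 × 7.5 = 68.60.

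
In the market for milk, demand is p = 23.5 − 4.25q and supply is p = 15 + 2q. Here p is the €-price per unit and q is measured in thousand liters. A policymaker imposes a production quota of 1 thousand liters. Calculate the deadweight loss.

Competitive equilibrium: 23.5 − 4.25q = 15 + 2q → q* = 1.36, p* = 17.72.
At q = 1: demand price = 23.5 − 4.25·1 = 19.25; supply price = 15 + 2·1 = 17.
Δq = 1.36 − 1 = 0.36; wedge = 19.25 − 17 = 2.25.
The triangle = ½ × 0.36 × 2.25 = €0.405 thousand.

€0.405 thousand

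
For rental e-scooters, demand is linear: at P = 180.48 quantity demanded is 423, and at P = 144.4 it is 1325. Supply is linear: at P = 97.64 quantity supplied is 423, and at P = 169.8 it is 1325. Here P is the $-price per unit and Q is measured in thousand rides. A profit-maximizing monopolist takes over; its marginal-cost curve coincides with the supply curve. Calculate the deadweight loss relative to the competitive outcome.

Demand slope = (144.4 − 180.48)/(1325 − 423) = −0.04, so P = 197.4 − 0.04Q.
Supply slope = (169.8 − 97.64)/(1325 − 423) = 0.08, so P = 63.8 + 0.08Q.
Competitive equilibrium: 197.4 − 0.04Q = 63.8 + 0.08Q → Q* = 1113.3333, P* = 152.8667.
Marginal revenue: MR = 197.4 − 0.08Q. Set MR = MC: 197.4 − 0.08Q = 63.8 + 0.08Q → Q_m = 835.
Price P_m = 197.4 − 0.04·835 = 164; MC(Q_m) = 63.8 + 0.08·835 = 130.6.
Competitive Q* = 1113.3333, so ΔQ = 278.3333; wedge = 164 − 130.6 = 33.4.
Deadweight loss = ½ × 278.3333 × 33.4 = $4648.17 thousand.

$4648.17 thousand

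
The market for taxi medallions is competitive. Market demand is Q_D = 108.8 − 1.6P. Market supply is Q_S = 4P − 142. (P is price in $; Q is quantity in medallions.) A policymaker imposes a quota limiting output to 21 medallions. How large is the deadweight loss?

$114.01

In inverse form: demand P = 68 − 0.625Q, supply P = 35.5 + 0.25Q.
Competitive equilibrium: 68 − 0.625Q = 35.5 + 0.25Q → Q* = 37.1429, P* = 44.7857.
At Q = 21: demand price = 68 − 0.625·21 = 54.875; supply price = 35.5 + 0.25·21 = 40.75.
ΔQ = 37.1429 − 21 = 16.1429; wedge = 54.875 − 40.75 = 14.125.
Welfare loss = ½ × 16.1429 × 14.125 = $114.01.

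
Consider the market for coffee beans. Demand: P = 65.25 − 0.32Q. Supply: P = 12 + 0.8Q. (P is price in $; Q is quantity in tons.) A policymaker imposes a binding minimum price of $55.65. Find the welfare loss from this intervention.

Competitive equilibrium: 65.25 − 0.32Q = 12 + 0.8Q → Q* = 47.5446, P* = 50.0357.
At the floor P = 55.65, quantity demanded = (65.25 − 55.65)/0.32 = 30.
Sellers' marginal cost at Q' = 30: 12 + 0.8·30 = 36.
ΔQ = 47.5446 − 30 = 17.5446; wedge = 55.65 − 36 = 19.65.
Welfare loss = ½ × 17.5446 × 19.65 = $172.38.

$172.38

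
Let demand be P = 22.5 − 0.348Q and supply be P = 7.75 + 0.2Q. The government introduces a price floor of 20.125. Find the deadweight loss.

110.60

Competitive equilibrium: 22.5 − 0.348Q = 7.75 + 0.2Q → Q* = 26.9161, P* = 13.1332.
At the floor P = 20.125, quantity demanded = (22.5 − 20.125)/0.348 = 6.8247.
Sellers' marginal cost at Q' = 6.8247: 7.75 + 0.2·6.8247 = 9.1149.
ΔQ = 26.9161 − 6.8247 = 20.0914; wedge = 20.125 − 9.1149 = 11.0101.
DWL = ½ × 20.0914 × 11.0101 = 110.60.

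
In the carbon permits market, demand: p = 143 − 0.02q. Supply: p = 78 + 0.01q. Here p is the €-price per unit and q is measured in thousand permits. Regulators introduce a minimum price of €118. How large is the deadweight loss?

Competitive equilibrium: 143 − 0.02q = 78 + 0.01q → q* = 2166.6667, p* = 99.6667.
At the floor p = 118, quantity demanded = (143 − 118)/0.02 = 1250.
Sellers' marginal cost at q' = 1250: 78 + 0.01·1250 = 90.5.
Δq = 2166.6667 − 1250 = 916.6667; wedge = 118 − 90.5 = 27.5.
DWL = ½ × 916.6667 × 27.5 = €12604.17 thousand.

€12604.17 thousand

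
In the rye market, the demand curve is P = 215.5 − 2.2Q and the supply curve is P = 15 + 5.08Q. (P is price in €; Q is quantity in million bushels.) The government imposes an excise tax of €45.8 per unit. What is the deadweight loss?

€144.07 million

Competitive equilibrium: 215.5 − 2.2Q = 15 + 5.08Q → Q* = 27.5412, P* = 154.9093.
With the tax, the buyer price exceeds the seller price by 45.8: (215.5 − 2.2Q) − (15 + 5.08Q) = 45.8 → Q' = 21.25.
ΔQ = 27.5412 − 21.25 = 6.2912; the wedge equals the tax, 45.8.
The triangle = ½ × 6.2912 × 45.8 = €144.07 million.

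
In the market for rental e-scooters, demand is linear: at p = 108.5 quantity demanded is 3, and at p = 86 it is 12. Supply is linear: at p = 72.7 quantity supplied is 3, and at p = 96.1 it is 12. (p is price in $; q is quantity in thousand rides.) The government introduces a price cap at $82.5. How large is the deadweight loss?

$26.94 thousand

Demand slope = (86 − 108.5)/(12 − 3) = −2.5, so p = 116 − 2.5q.
Supply slope = (96.1 − 72.7)/(12 − 3) = 2.6, so p = 64.9 + 2.6q.
Competitive equilibrium: 116 − 2.5q = 64.9 + 2.6q → q* = 10.0196, p* = 90.951.
At the ceiling p = 82.5, quantity supplied = (82.5 − 64.9)/2.6 = 6.7692.
Willingness to pay at q' = 6.7692: 116 − 2.5·6.7692 = 99.077.
Δq = 10.0196 − 6.7692 = 3.2504; wedge = 99.077 − 82.5 = 16.577.
Welfare loss = ½ × 3.2504 × 16.577 = $26.94 thousand.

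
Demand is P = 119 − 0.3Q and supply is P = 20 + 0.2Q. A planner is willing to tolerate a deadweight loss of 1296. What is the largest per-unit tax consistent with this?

36

Competitive equilibrium: 119 − 0.3Q = 20 + 0.2Q → Q* = 198, P* = 59.6.
A tax t gives ΔQ = t/0.5 and wedge t, so DWL = t²/1.
t²/1 = 1296 → t² = 1296 → t = 36.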